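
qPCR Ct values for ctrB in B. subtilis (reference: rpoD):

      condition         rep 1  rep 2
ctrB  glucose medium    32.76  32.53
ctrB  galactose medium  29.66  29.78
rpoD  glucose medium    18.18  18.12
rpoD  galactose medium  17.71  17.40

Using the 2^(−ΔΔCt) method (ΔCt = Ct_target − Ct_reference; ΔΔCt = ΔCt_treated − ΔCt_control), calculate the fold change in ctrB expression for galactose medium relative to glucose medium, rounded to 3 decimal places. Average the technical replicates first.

Mean Ct: ctrB glucose medium 32.645; ctrB galactose medium 29.720; rpoD glucose medium 18.150; rpoD galactose medium 17.555
ΔCt(glucose medium) = 32.645 − 18.150 = 14.495
ΔCt(galactose medium) = 29.720 − 17.555 = 12.165
ΔΔCt = 12.165 − 14.495 = -2.330
Fold change = 2^(−(-2.330)) = 2^2.330 = 5.0281

5.028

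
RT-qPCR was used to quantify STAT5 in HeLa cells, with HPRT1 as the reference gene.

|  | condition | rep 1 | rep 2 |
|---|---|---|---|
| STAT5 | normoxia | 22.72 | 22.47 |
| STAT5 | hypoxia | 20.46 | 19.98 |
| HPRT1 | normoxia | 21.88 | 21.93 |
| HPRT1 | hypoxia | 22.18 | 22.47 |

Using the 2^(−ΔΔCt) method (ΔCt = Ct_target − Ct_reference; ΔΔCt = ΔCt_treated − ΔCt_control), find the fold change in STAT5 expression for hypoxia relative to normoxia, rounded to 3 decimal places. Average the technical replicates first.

6.940

Mean Ct: STAT5 normoxia 22.595; STAT5 hypoxia 20.220; HPRT1 normoxia 21.905; HPRT1 hypoxia 22.325
ΔCt(normoxia) = 22.595 − 21.905 = 0.690
ΔCt(hypoxia) = 20.220 − 22.325 = -2.105
ΔΔCt = -2.105 − 0.690 = -2.795
Fold change = 2^(−(-2.795)) = 2^2.795 = 6.9403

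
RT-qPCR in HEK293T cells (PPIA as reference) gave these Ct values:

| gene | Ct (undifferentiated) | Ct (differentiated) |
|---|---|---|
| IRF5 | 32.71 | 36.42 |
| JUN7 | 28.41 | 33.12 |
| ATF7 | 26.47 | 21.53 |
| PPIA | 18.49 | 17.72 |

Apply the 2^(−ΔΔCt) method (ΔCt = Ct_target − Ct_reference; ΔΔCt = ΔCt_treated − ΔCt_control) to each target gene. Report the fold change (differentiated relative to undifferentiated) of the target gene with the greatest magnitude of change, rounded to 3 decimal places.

IRF5: ΔΔCt = (36.42−17.72) − (32.71−18.49) = 18.70 − 14.22 = 4.48; fold change = 2^-4.48 = 0.045
JUN7: ΔΔCt = (33.12−17.72) − (28.41−18.49) = 15.40 − 9.92 = 5.48; fold change = 2^-5.48 = 0.022
ATF7: ΔΔCt = (21.53−17.72) − (26.47−18.49) = 3.81 − 7.98 = -4.17; fold change = 2^4.17 = 18.001
JUN7 has the largest |ΔΔCt| = 5.48.

0.022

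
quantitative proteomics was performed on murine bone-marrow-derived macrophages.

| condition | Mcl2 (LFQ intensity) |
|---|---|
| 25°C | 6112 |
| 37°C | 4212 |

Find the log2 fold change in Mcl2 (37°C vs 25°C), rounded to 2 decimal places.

Fold change = 4212 / 6112 = 0.6891
log2(0.6891) = -0.537

-0.54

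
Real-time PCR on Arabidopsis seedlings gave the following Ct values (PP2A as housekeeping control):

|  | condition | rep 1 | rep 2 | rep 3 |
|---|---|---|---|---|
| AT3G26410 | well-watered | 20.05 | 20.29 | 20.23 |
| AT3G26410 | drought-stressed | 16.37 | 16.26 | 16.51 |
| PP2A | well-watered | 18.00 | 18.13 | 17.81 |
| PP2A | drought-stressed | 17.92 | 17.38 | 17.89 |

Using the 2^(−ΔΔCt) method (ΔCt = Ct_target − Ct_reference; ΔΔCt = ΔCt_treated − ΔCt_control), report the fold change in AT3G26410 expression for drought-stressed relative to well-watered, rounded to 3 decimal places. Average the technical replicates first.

11.794

Mean Ct: AT3G26410 well-watered 20.190; AT3G26410 drought-stressed 16.380; PP2A well-watered 17.980; PP2A drought-stressed 17.730
ΔCt(well-watered) = 20.190 − 17.980 = 2.210
ΔCt(drought-stressed) = 16.380 − 17.730 = -1.350
ΔΔCt = -1.350 − 2.210 = -3.560
Fold change = 2^(−(-3.560)) = 2^3.560 = 11.7942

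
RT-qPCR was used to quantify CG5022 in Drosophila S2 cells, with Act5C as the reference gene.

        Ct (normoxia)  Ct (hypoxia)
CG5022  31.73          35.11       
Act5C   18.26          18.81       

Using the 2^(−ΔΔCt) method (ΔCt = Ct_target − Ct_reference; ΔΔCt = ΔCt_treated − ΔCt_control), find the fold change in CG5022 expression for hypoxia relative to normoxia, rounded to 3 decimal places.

ΔCt(normoxia) = 31.730 − 18.260 = 13.470
ΔCt(hypoxia) = 35.110 − 18.810 = 16.300
ΔΔCt = 16.300 − 13.470 = 2.830
Fold change = 2^(−2.830) = 0.1406

0.141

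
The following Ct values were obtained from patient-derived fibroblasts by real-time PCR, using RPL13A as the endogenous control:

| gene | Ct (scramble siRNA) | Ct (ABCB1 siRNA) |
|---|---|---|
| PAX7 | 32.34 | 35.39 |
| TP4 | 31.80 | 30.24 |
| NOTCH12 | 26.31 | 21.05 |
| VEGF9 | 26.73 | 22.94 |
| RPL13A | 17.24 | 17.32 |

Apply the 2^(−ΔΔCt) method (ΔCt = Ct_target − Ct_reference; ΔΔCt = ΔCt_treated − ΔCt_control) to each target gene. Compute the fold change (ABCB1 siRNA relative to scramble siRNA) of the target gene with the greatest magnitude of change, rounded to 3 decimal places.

40.504

PAX7: ΔΔCt = (35.39−17.32) − (32.34−17.24) = 18.07 − 15.10 = 2.97; fold change = 2^-2.97 = 0.128
TP4: ΔΔCt = (30.24−17.32) − (31.80−17.24) = 12.92 − 14.56 = -1.64; fold change = 2^1.64 = 3.117
NOTCH12: ΔΔCt = (21.05−17.32) − (26.31−17.24) = 3.73 − 9.07 = -5.34; fold change = 2^5.34 = 40.504
VEGF9: ΔΔCt = (22.94−17.32) − (26.73−17.24) = 5.62 − 9.49 = -3.87; fold change = 2^3.87 = 14.621
NOTCH12 has the largest |ΔΔCt| = 5.34.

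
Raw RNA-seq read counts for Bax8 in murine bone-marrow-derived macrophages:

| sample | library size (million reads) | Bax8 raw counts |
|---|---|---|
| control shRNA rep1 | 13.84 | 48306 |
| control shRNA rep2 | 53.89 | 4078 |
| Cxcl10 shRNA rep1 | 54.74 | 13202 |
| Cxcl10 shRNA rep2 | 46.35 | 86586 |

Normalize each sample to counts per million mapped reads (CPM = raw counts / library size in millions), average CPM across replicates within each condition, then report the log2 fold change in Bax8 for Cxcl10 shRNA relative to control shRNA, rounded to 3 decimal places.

CPM(control shRNA rep1) = 48306 / 13.84 = 3490.3179
CPM(control shRNA rep2) = 4078 / 53.89 = 75.6727
CPM(Cxcl10 shRNA rep1) = 13202 / 54.74 = 241.1765
CPM(Cxcl10 shRNA rep2) = 86586 / 46.35 = 1868.0906
mean CPM(control shRNA) = 1782.9953; mean CPM(Cxcl10 shRNA) = 1054.6335
Fold change = 1054.6335 / 1782.9953 = 0.59150
log2(0.59150) = -0.7576

-0.758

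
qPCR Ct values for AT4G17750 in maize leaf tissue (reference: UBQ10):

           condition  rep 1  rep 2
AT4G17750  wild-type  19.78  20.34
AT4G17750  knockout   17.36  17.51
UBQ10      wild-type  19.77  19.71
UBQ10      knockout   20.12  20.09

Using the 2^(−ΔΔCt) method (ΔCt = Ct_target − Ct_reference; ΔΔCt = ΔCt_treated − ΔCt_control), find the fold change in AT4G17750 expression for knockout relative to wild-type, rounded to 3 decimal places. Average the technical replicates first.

Mean Ct: AT4G17750 wild-type 20.060; AT4G17750 knockout 17.435; UBQ10 wild-type 19.740; UBQ10 knockout 20.105
ΔCt(wild-type) = 20.060 − 19.740 = 0.320
ΔCt(knockout) = 17.435 − 20.105 = -2.670
ΔΔCt = -2.670 − 0.320 = -2.990
Fold change = 2^(−(-2.990)) = 2^2.990 = 7.9447

7.945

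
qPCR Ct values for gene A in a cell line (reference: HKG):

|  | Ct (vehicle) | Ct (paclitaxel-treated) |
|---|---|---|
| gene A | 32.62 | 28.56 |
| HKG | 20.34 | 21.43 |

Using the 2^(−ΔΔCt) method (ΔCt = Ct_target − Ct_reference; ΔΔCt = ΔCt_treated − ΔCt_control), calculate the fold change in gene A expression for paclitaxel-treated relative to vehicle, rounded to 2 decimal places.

35.51

ΔCt(vehicle) = 32.620 − 20.340 = 12.280
ΔCt(paclitaxel-treated) = 28.560 − 21.430 = 7.130
ΔΔCt = 7.130 − 12.280 = -5.150
Fold change = 2^(−(-5.150)) = 2^5.150 = 35.506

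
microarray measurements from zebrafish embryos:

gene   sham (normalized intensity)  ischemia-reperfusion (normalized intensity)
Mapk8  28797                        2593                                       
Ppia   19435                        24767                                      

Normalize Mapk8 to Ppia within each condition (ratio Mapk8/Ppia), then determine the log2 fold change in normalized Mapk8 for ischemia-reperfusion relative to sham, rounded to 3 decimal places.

Mapk8/Ppia (sham) = 28797 / 19435 = 1.4817
Mapk8/Ppia (ischemia-reperfusion) = 2593 / 24767 = 0.1047
Fold change = 0.1047 / 1.4817 = 0.0707
log2(0.0707) = -3.8230

-3.823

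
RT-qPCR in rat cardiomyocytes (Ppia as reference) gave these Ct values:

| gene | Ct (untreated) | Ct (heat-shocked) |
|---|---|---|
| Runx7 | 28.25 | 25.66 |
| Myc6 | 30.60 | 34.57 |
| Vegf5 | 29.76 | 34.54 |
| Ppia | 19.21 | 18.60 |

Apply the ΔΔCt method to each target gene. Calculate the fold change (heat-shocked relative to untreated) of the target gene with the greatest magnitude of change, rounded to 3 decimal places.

0.024

Runx7: ΔΔCt = (25.66−18.60) − (28.25−19.21) = 7.06 − 9.04 = -1.98; fold change = 2^1.98 = 3.945
Myc6: ΔΔCt = (34.57−18.60) − (30.60−19.21) = 15.97 − 11.39 = 4.58; fold change = 2^-4.58 = 0.042
Vegf5: ΔΔCt = (34.54−18.60) − (29.76−19.21) = 15.94 − 10.55 = 5.39; fold change = 2^-5.39 = 0.024
Vegf5 has the largest |ΔΔCt| = 5.39.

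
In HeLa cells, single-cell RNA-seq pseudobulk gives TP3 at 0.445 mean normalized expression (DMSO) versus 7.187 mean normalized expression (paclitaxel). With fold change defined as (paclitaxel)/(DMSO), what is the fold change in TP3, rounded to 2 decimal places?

Fold change = 7.187 / 0.445 = 16.151
TP3 is upregulated.

16.15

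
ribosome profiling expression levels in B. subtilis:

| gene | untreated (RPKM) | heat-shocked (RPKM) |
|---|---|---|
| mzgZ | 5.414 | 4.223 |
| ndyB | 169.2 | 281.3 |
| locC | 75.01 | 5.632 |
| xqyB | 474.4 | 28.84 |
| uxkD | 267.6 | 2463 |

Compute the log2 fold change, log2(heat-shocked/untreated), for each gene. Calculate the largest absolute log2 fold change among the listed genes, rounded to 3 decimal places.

log2(4.223/5.414) = -0.358  (mzgZ)
log2(281.3/169.2) = 0.733  (ndyB)
log2(5.632/75.01) = -3.735  (locC)
log2(28.84/474.4) = -4.040  (xqyB)
log2(2463/267.6) = 3.202  (uxkD)
The largest magnitude belongs to xqyB.

4.040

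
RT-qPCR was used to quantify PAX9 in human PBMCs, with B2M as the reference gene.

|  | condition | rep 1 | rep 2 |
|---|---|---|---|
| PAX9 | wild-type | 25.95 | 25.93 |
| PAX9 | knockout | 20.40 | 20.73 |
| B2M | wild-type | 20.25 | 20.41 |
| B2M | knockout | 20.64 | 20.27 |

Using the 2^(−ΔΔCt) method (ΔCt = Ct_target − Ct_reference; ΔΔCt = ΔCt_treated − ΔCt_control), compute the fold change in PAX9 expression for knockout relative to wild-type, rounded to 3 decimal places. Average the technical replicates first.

45.255

Mean Ct: PAX9 wild-type 25.940; PAX9 knockout 20.565; B2M wild-type 20.330; B2M knockout 20.455
ΔCt(wild-type) = 25.940 − 20.330 = 5.610
ΔCt(knockout) = 20.565 − 20.455 = 0.110
ΔΔCt = 0.110 − 5.610 = -5.500
Fold change = 2^(−(-5.500)) = 2^5.500 = 45.2548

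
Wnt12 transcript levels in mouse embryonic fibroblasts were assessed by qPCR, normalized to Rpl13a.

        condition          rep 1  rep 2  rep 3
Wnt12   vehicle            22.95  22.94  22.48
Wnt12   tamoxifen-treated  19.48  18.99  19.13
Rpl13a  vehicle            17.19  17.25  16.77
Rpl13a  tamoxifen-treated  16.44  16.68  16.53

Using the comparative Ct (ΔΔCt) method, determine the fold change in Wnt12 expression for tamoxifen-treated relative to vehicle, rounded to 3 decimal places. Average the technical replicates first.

8.398

Mean Ct: Wnt12 vehicle 22.790; Wnt12 tamoxifen-treated 19.200; Rpl13a vehicle 17.070; Rpl13a tamoxifen-treated 16.550
ΔCt(vehicle) = 22.790 − 17.070 = 5.720
ΔCt(tamoxifen-treated) = 19.200 − 16.550 = 2.650
ΔΔCt = 2.650 − 5.720 = -3.070
Fold change = 2^(−(-3.070)) = 2^3.070 = 8.3977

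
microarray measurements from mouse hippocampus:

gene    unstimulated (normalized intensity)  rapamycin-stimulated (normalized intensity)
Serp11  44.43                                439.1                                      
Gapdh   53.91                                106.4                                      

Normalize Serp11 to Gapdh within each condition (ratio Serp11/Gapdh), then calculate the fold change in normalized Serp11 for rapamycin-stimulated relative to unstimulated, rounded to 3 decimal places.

5.007

Serp11/Gapdh (unstimulated) = 44.43 / 53.91 = 0.82415
Serp11/Gapdh (rapamycin-stimulated) = 439.1 / 106.4 = 4.1269
Fold change = 4.1269 / 0.82415 = 5.0074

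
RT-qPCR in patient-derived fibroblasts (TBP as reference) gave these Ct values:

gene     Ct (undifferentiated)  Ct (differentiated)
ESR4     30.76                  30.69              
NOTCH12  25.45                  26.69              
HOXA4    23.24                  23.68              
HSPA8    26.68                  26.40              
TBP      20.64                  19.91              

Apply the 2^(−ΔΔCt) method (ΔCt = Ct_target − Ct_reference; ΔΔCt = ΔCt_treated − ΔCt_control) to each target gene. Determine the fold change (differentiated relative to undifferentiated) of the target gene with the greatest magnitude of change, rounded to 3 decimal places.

ESR4: ΔΔCt = (30.69−19.91) − (30.76−20.64) = 10.78 − 10.12 = 0.66; fold change = 2^-0.66 = 0.633
NOTCH12: ΔΔCt = (26.69−19.91) − (25.45−20.64) = 6.78 − 4.81 = 1.97; fold change = 2^-1.97 = 0.255
HOXA4: ΔΔCt = (23.68−19.91) − (23.24−20.64) = 3.77 − 2.60 = 1.17; fold change = 2^-1.17 = 0.444
HSPA8: ΔΔCt = (26.40−19.91) − (26.68−20.64) = 6.49 − 6.04 = 0.45; fold change = 2^-0.45 = 0.732
NOTCH12 has the largest |ΔΔCt| = 1.97.

0.255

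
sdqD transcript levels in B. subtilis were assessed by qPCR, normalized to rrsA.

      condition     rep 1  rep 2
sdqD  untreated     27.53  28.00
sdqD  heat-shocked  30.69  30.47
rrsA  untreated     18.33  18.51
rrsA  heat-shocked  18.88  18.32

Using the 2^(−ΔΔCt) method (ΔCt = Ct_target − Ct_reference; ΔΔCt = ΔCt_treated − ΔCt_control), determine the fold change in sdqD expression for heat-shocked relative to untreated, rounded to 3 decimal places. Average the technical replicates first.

Mean Ct: sdqD untreated 27.765; sdqD heat-shocked 30.580; rrsA untreated 18.420; rrsA heat-shocked 18.600
ΔCt(untreated) = 27.765 − 18.420 = 9.345
ΔCt(heat-shocked) = 30.580 − 18.600 = 11.980
ΔΔCt = 11.980 − 9.345 = 2.635
Fold change = 2^(−2.635) = 0.1610

0.161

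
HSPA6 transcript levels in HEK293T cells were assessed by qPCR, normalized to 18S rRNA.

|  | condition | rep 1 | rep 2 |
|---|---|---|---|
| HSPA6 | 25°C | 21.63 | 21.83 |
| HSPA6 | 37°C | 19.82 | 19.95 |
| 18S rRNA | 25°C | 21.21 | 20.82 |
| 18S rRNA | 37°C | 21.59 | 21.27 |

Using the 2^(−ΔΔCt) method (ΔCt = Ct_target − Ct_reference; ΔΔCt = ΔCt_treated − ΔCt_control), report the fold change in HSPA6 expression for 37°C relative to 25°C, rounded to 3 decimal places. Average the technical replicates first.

4.790

Mean Ct: HSPA6 25°C 21.730; HSPA6 37°C 19.885; 18S rRNA 25°C 21.015; 18S rRNA 37°C 21.430
ΔCt(25°C) = 21.730 − 21.015 = 0.715
ΔCt(37°C) = 19.885 − 21.430 = -1.545
ΔΔCt = -1.545 − 0.715 = -2.260
Fold change = 2^(−(-2.260)) = 2^2.260 = 4.7899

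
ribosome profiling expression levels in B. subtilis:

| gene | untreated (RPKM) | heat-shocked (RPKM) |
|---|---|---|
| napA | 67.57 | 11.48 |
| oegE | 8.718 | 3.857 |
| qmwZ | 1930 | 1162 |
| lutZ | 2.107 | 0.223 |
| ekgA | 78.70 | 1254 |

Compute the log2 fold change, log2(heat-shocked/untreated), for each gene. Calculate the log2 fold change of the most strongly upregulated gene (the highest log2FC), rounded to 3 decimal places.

3.994

log2(11.48/67.57) = -2.557  (napA)
log2(3.857/8.718) = -1.177  (oegE)
log2(1162/1930) = -0.732  (qmwZ)
log2(0.223/2.107) = -3.240  (lutZ)
log2(1254/78.70) = 3.994  (ekgA)
ekgA is most strongly upregulated.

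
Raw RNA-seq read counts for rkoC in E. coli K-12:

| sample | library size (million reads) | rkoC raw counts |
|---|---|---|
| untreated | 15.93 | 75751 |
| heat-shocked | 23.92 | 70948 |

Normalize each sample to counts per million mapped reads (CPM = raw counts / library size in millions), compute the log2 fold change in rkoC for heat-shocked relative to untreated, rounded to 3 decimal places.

CPM(untreated) = 75751 / 15.93 = 4755.2417
CPM(heat-shocked) = 70948 / 23.92 = 2966.0535
Fold change = 2966.0535 / 4755.2417 = 0.62374
log2(0.62374) = -0.6810

-0.681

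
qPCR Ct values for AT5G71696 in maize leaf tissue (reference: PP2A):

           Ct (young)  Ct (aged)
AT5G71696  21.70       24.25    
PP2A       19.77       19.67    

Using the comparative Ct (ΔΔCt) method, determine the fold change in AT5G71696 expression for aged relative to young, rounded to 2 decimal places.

0.16

ΔCt(young) = 21.700 − 19.770 = 1.930
ΔCt(aged) = 24.250 − 19.670 = 4.580
ΔΔCt = 4.580 − 1.930 = 2.650
Fold change = 2^(−2.650) = 0.159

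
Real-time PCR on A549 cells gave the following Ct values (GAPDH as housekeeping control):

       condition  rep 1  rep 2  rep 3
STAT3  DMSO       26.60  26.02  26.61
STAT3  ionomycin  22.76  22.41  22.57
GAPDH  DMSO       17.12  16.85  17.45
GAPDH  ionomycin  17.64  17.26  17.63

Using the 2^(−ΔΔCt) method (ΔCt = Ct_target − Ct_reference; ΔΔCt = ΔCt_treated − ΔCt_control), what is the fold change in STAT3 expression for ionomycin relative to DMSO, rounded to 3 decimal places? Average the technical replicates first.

18.379

Mean Ct: STAT3 DMSO 26.410; STAT3 ionomycin 22.580; GAPDH DMSO 17.140; GAPDH ionomycin 17.510
ΔCt(DMSO) = 26.410 − 17.140 = 9.270
ΔCt(ionomycin) = 22.580 − 17.510 = 5.070
ΔΔCt = 5.070 − 9.270 = -4.200
Fold change = 2^(−(-4.200)) = 2^4.200 = 18.3792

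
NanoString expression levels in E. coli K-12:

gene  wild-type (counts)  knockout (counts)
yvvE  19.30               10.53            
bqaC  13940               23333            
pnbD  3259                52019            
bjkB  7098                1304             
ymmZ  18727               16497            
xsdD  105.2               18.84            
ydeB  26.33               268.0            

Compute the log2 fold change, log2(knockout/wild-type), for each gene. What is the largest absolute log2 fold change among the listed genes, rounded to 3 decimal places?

3.997

log2(10.53/19.30) = -0.874  (yvvE)
log2(23333/13940) = 0.743  (bqaC)
log2(52019/3259) = 3.997  (pnbD)
log2(1304/7098) = -2.444  (bjkB)
log2(16497/18727) = -0.183  (ymmZ)
log2(18.84/105.2) = -2.481  (xsdD)
log2(268.0/26.33) = 3.347  (ydeB)
The largest magnitude belongs to pnbD.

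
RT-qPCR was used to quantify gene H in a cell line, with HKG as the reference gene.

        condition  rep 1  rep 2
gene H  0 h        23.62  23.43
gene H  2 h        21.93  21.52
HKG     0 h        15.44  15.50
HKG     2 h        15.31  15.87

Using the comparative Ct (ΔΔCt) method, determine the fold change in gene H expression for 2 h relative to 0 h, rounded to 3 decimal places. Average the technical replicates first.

3.784

Mean Ct: gene H 0 h 23.525; gene H 2 h 21.725; HKG 0 h 15.470; HKG 2 h 15.590
ΔCt(0 h) = 23.525 − 15.470 = 8.055
ΔCt(2 h) = 21.725 − 15.590 = 6.135
ΔΔCt = 6.135 − 8.055 = -1.920
Fold change = 2^(−(-1.920)) = 2^1.920 = 3.7842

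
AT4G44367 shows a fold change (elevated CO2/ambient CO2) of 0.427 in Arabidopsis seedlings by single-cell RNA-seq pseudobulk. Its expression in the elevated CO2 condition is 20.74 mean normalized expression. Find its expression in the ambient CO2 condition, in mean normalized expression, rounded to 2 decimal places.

ambient CO2 expression = 20.74 / 0.427 = 48.57

48.57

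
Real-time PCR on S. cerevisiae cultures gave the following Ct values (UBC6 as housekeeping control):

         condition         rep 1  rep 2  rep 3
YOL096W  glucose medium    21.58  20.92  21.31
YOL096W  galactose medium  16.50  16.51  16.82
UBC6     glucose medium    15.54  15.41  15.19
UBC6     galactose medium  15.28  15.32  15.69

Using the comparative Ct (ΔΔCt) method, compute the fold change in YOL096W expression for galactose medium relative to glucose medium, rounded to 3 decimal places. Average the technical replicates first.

Mean Ct: YOL096W glucose medium 21.270; YOL096W galactose medium 16.610; UBC6 glucose medium 15.380; UBC6 galactose medium 15.430
ΔCt(glucose medium) = 21.270 − 15.380 = 5.890
ΔCt(galactose medium) = 16.610 − 15.430 = 1.180
ΔΔCt = 1.180 − 5.890 = -4.710
Fold change = 2^(−(-4.710)) = 2^4.710 = 26.1729

26.173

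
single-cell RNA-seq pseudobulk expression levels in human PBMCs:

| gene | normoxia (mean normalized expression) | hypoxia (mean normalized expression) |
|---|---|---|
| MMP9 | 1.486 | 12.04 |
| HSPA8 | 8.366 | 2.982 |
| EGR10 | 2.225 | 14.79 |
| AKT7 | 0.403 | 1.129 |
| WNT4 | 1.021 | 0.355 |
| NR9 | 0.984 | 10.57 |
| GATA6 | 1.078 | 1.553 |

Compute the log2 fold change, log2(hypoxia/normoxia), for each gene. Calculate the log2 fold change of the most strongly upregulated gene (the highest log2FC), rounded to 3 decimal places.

log2(12.04/1.486) = 3.018  (MMP9)
log2(2.982/8.366) = -1.488  (HSPA8)
log2(14.79/2.225) = 2.733  (EGR10)
log2(1.129/0.403) = 1.486  (AKT7)
log2(0.355/1.021) = -1.524  (WNT4)
log2(10.57/0.984) = 3.425  (NR9)
log2(1.553/1.078) = 0.527  (GATA6)
NR9 is most strongly upregulated.

3.425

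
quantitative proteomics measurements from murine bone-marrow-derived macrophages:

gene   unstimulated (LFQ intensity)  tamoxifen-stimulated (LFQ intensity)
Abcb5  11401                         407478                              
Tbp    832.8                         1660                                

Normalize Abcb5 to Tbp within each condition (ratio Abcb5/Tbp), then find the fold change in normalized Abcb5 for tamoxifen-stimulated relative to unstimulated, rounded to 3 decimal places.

17.931

Abcb5/Tbp (unstimulated) = 11401 / 832.8 = 13.69
Abcb5/Tbp (tamoxifen-stimulated) = 407478 / 1660 = 245.47
Fold change = 245.47 / 13.69 = 17.9306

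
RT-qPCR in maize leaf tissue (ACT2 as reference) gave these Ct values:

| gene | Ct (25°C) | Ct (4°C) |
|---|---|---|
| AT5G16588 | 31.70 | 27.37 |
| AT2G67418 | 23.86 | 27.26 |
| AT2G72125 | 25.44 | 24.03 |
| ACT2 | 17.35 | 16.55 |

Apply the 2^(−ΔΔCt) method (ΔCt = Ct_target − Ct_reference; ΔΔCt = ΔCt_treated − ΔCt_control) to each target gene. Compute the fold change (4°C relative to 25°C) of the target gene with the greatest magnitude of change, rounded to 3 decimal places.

AT5G16588: ΔΔCt = (27.37−16.55) − (31.70−17.35) = 10.82 − 14.35 = -3.53; fold change = 2^3.53 = 11.551
AT2G67418: ΔΔCt = (27.26−16.55) − (23.86−17.35) = 10.71 − 6.51 = 4.20; fold change = 2^-4.20 = 0.054
AT2G72125: ΔΔCt = (24.03−16.55) − (25.44−17.35) = 7.48 − 8.09 = -0.61; fold change = 2^0.61 = 1.526
AT2G67418 has the largest |ΔΔCt| = 4.20.

0.054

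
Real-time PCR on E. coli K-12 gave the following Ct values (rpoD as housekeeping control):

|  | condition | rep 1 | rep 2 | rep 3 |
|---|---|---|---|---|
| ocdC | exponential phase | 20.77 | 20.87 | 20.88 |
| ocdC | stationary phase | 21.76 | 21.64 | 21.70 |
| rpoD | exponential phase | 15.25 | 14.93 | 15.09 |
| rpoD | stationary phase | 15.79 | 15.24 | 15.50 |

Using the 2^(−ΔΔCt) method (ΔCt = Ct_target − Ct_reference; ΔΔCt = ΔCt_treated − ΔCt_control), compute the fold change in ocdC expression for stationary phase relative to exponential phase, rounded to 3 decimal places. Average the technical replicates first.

0.737

Mean Ct: ocdC exponential phase 20.840; ocdC stationary phase 21.700; rpoD exponential phase 15.090; rpoD stationary phase 15.510
ΔCt(exponential phase) = 20.840 − 15.090 = 5.750
ΔCt(stationary phase) = 21.700 − 15.510 = 6.190
ΔΔCt = 6.190 − 5.750 = 0.440
Fold change = 2^(−0.440) = 0.7371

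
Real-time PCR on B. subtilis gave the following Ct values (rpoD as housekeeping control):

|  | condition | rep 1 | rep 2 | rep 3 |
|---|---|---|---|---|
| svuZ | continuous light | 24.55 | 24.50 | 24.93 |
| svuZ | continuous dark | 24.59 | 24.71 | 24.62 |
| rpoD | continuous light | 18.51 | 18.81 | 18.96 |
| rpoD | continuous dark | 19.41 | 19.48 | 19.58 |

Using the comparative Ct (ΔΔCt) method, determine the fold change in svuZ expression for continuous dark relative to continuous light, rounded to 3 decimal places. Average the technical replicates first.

Mean Ct: svuZ continuous light 24.660; svuZ continuous dark 24.640; rpoD continuous light 18.760; rpoD continuous dark 19.490
ΔCt(continuous light) = 24.660 − 18.760 = 5.900
ΔCt(continuous dark) = 24.640 − 19.490 = 5.150
ΔΔCt = 5.150 − 5.900 = -0.750
Fold change = 2^(−(-0.750)) = 2^0.750 = 1.6818

1.682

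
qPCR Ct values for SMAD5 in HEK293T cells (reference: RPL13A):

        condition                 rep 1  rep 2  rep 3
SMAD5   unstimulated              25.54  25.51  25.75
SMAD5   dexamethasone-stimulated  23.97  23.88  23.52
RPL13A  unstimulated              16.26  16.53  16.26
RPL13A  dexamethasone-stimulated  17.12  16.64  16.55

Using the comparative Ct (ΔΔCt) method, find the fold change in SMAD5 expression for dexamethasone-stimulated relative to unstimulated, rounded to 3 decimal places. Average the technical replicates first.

Mean Ct: SMAD5 unstimulated 25.600; SMAD5 dexamethasone-stimulated 23.790; RPL13A unstimulated 16.350; RPL13A dexamethasone-stimulated 16.770
ΔCt(unstimulated) = 25.600 − 16.350 = 9.250
ΔCt(dexamethasone-stimulated) = 23.790 − 16.770 = 7.020
ΔΔCt = 7.020 − 9.250 = -2.230
Fold change = 2^(−(-2.230)) = 2^2.230 = 4.6913

4.691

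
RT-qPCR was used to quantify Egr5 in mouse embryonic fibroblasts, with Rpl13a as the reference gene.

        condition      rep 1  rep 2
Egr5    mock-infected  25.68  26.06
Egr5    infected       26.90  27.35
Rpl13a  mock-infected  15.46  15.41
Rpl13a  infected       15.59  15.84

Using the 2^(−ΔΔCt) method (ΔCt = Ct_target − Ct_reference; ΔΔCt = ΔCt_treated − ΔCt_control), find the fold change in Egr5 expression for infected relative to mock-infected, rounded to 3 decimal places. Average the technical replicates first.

0.509

Mean Ct: Egr5 mock-infected 25.870; Egr5 infected 27.125; Rpl13a mock-infected 15.435; Rpl13a infected 15.715
ΔCt(mock-infected) = 25.870 − 15.435 = 10.435
ΔCt(infected) = 27.125 − 15.715 = 11.410
ΔΔCt = 11.410 − 10.435 = 0.975
Fold change = 2^(−0.975) = 0.5087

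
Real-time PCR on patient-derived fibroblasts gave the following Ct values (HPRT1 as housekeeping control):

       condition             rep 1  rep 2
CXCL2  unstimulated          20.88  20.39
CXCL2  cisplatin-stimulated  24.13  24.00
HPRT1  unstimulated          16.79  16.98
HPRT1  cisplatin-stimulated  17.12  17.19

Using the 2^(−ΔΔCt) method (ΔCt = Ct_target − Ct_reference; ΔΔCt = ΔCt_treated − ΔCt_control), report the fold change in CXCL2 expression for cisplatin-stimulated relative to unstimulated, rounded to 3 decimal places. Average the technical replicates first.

0.112

Mean Ct: CXCL2 unstimulated 20.635; CXCL2 cisplatin-stimulated 24.065; HPRT1 unstimulated 16.885; HPRT1 cisplatin-stimulated 17.155
ΔCt(unstimulated) = 20.635 − 16.885 = 3.750
ΔCt(cisplatin-stimulated) = 24.065 − 17.155 = 6.910
ΔΔCt = 6.910 − 3.750 = 3.160
Fold change = 2^(−3.160) = 0.1119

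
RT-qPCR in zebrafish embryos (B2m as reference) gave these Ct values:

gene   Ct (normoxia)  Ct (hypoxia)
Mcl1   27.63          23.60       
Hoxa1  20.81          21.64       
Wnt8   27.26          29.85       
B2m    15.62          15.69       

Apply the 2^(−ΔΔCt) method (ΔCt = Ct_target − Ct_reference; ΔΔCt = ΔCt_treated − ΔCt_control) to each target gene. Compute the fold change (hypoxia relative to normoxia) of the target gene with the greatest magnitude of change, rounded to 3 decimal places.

17.148

Mcl1: ΔΔCt = (23.60−15.69) − (27.63−15.62) = 7.91 − 12.01 = -4.10; fold change = 2^4.10 = 17.148
Hoxa1: ΔΔCt = (21.64−15.69) − (20.81−15.62) = 5.95 − 5.19 = 0.76; fold change = 2^-0.76 = 0.590
Wnt8: ΔΔCt = (29.85−15.69) − (27.26−15.62) = 14.16 − 11.64 = 2.52; fold change = 2^-2.52 = 0.174
Mcl1 has the largest |ΔΔCt| = 4.10.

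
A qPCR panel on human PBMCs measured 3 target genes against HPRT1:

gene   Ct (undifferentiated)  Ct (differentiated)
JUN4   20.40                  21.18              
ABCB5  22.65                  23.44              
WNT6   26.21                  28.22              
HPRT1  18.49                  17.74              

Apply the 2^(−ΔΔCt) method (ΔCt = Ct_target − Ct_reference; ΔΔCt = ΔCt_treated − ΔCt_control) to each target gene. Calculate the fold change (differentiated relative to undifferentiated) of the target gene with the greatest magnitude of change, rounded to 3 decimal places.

JUN4: ΔΔCt = (21.18−17.74) − (20.40−18.49) = 3.44 − 1.91 = 1.53; fold change = 2^-1.53 = 0.346
ABCB5: ΔΔCt = (23.44−17.74) − (22.65−18.49) = 5.70 − 4.16 = 1.54; fold change = 2^-1.54 = 0.344
WNT6: ΔΔCt = (28.22−17.74) − (26.21−18.49) = 10.48 − 7.72 = 2.76; fold change = 2^-2.76 = 0.148
WNT6 has the largest |ΔΔCt| = 2.76.

0.148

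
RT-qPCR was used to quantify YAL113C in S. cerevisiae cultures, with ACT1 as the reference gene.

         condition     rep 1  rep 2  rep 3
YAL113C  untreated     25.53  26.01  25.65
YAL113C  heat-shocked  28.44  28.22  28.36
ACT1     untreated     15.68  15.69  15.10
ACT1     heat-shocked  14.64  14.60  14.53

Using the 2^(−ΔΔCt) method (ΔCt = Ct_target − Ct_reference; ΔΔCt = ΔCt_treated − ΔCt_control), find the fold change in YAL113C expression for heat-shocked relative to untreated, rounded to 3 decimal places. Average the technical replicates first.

0.088

Mean Ct: YAL113C untreated 25.730; YAL113C heat-shocked 28.340; ACT1 untreated 15.490; ACT1 heat-shocked 14.590
ΔCt(untreated) = 25.730 − 15.490 = 10.240
ΔCt(heat-shocked) = 28.340 − 14.590 = 13.750
ΔΔCt = 13.750 − 10.240 = 3.510
Fold change = 2^(−3.510) = 0.0878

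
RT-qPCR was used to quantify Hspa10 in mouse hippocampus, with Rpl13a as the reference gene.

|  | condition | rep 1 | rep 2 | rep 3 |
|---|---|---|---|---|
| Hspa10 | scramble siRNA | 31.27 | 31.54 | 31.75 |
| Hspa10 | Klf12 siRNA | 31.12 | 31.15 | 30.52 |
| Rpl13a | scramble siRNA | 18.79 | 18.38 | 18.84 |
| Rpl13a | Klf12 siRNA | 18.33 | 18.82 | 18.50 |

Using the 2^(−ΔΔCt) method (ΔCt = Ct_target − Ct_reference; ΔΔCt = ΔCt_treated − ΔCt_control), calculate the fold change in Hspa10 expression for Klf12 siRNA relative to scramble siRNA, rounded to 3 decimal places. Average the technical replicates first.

Mean Ct: Hspa10 scramble siRNA 31.520; Hspa10 Klf12 siRNA 30.930; Rpl13a scramble siRNA 18.670; Rpl13a Klf12 siRNA 18.550
ΔCt(scramble siRNA) = 31.520 − 18.670 = 12.850
ΔCt(Klf12 siRNA) = 30.930 − 18.550 = 12.380
ΔΔCt = 12.380 − 12.850 = -0.470
Fold change = 2^(−(-0.470)) = 2^0.470 = 1.3851

1.385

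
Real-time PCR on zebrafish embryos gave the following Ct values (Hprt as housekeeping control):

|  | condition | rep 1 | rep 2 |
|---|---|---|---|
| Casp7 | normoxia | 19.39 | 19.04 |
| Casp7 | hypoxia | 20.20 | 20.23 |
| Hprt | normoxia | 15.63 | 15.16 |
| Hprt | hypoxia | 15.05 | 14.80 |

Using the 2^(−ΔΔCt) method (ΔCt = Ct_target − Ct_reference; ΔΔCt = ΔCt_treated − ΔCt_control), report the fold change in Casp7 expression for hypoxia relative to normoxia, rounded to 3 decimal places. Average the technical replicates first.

0.361

Mean Ct: Casp7 normoxia 19.215; Casp7 hypoxia 20.215; Hprt normoxia 15.395; Hprt hypoxia 14.925
ΔCt(normoxia) = 19.215 − 15.395 = 3.820
ΔCt(hypoxia) = 20.215 − 14.925 = 5.290
ΔΔCt = 5.290 − 3.820 = 1.470
Fold change = 2^(−1.470) = 0.3610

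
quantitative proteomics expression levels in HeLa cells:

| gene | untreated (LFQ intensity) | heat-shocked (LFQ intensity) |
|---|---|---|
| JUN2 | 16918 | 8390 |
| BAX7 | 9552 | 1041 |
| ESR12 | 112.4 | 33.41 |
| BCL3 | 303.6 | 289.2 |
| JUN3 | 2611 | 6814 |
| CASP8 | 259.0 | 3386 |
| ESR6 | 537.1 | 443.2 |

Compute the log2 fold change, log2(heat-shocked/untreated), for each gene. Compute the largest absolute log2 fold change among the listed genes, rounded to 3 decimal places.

3.709

log2(8390/16918) = -1.012  (JUN2)
log2(1041/9552) = -3.198  (BAX7)
log2(33.41/112.4) = -1.750  (ESR12)
log2(289.2/303.6) = -0.070  (BCL3)
log2(6814/2611) = 1.384  (JUN3)
log2(3386/259.0) = 3.709  (CASP8)
log2(443.2/537.1) = -0.277  (ESR6)
The largest magnitude belongs to CASP8.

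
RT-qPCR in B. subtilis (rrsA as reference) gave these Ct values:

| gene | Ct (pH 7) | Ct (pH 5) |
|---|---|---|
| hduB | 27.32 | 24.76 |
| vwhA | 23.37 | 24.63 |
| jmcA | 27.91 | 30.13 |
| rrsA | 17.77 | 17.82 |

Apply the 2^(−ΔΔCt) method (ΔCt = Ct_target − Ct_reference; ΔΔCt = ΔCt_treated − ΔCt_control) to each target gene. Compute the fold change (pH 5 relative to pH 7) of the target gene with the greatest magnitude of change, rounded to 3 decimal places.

6.105

hduB: ΔΔCt = (24.76−17.82) − (27.32−17.77) = 6.94 − 9.55 = -2.61; fold change = 2^2.61 = 6.105
vwhA: ΔΔCt = (24.63−17.82) − (23.37−17.77) = 6.81 − 5.60 = 1.21; fold change = 2^-1.21 = 0.432
jmcA: ΔΔCt = (30.13−17.82) − (27.91−17.77) = 12.31 − 10.14 = 2.17; fold change = 2^-2.17 = 0.222
hduB has the largest |ΔΔCt| = 2.61.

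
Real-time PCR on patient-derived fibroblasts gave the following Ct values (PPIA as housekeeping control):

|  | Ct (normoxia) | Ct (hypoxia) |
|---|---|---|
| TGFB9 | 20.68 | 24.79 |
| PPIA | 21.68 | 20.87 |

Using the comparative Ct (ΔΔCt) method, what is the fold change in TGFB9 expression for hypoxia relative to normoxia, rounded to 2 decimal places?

ΔCt(normoxia) = 20.680 − 21.680 = -1.000
ΔCt(hypoxia) = 24.790 − 20.870 = 3.920
ΔΔCt = 3.920 − (-1.000) = 4.920
Fold change = 2^(−4.920) = 0.033

0.03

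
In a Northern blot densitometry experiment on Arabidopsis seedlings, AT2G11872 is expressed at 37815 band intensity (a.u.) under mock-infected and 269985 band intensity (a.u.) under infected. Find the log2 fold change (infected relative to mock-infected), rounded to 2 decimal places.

Fold change = 269985 / 37815 = 7.1396
log2(7.1396) = 2.836

2.84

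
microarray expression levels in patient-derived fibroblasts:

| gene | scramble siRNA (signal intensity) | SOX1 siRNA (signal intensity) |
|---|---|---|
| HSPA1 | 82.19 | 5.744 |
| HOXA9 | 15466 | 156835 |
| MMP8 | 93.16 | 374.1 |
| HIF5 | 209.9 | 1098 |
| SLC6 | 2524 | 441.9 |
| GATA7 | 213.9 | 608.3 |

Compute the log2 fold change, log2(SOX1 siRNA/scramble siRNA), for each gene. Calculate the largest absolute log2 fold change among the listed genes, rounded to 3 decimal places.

3.839

log2(5.744/82.19) = -3.839  (HSPA1)
log2(156835/15466) = 3.342  (HOXA9)
log2(374.1/93.16) = 2.006  (MMP8)
log2(1098/209.9) = 2.387  (HIF5)
log2(441.9/2524) = -2.514  (SLC6)
log2(608.3/213.9) = 1.508  (GATA7)
The largest magnitude belongs to HSPA1.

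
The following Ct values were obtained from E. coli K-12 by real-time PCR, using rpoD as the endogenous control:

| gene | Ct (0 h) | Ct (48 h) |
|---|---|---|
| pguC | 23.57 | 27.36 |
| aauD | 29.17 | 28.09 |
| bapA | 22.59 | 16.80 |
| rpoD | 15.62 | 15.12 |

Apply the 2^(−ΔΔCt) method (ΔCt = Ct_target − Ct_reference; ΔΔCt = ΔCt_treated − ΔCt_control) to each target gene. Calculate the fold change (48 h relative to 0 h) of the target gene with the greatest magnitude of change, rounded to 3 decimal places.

pguC: ΔΔCt = (27.36−15.12) − (23.57−15.62) = 12.24 − 7.95 = 4.29; fold change = 2^-4.29 = 0.051
aauD: ΔΔCt = (28.09−15.12) − (29.17−15.62) = 12.97 − 13.55 = -0.58; fold change = 2^0.58 = 1.495
bapA: ΔΔCt = (16.80−15.12) − (22.59−15.62) = 1.68 − 6.97 = -5.29; fold change = 2^5.29 = 39.124
bapA has the largest |ΔΔCt| = 5.29.

39.124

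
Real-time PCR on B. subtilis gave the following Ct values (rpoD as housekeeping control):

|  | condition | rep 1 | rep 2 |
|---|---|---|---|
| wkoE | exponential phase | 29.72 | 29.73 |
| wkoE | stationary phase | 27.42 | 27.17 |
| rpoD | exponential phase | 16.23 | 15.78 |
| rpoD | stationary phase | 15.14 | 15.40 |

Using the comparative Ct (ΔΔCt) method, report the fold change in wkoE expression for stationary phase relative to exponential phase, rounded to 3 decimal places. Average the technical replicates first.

Mean Ct: wkoE exponential phase 29.725; wkoE stationary phase 27.295; rpoD exponential phase 16.005; rpoD stationary phase 15.270
ΔCt(exponential phase) = 29.725 − 16.005 = 13.720
ΔCt(stationary phase) = 27.295 − 15.270 = 12.025
ΔΔCt = 12.025 − 13.720 = -1.695
Fold change = 2^(−(-1.695)) = 2^1.695 = 3.2378

3.238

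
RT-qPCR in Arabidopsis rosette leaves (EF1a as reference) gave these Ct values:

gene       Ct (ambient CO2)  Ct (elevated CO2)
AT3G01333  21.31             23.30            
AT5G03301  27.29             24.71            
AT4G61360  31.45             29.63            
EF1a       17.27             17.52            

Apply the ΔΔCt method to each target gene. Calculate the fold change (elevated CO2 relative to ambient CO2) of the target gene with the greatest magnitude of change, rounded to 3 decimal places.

7.111

AT3G01333: ΔΔCt = (23.30−17.52) − (21.31−17.27) = 5.78 − 4.04 = 1.74; fold change = 2^-1.74 = 0.299
AT5G03301: ΔΔCt = (24.71−17.52) − (27.29−17.27) = 7.19 − 10.02 = -2.83; fold change = 2^2.83 = 7.111
AT4G61360: ΔΔCt = (29.63−17.52) − (31.45−17.27) = 12.11 − 14.18 = -2.07; fold change = 2^2.07 = 4.199
AT5G03301 has the largest |ΔΔCt| = 2.83.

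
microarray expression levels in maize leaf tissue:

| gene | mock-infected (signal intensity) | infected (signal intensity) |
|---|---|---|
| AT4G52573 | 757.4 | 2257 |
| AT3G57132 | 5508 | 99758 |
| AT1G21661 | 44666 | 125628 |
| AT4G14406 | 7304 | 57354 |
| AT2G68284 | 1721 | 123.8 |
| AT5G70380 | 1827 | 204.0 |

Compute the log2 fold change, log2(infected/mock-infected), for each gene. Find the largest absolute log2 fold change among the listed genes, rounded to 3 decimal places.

log2(2257/757.4) = 1.575  (AT4G52573)
log2(99758/5508) = 4.179  (AT3G57132)
log2(125628/44666) = 1.492  (AT1G21661)
log2(57354/7304) = 2.973  (AT4G14406)
log2(123.8/1721) = -3.797  (AT2G68284)
log2(204.0/1827) = -3.163  (AT5G70380)
The largest magnitude belongs to AT3G57132.

4.179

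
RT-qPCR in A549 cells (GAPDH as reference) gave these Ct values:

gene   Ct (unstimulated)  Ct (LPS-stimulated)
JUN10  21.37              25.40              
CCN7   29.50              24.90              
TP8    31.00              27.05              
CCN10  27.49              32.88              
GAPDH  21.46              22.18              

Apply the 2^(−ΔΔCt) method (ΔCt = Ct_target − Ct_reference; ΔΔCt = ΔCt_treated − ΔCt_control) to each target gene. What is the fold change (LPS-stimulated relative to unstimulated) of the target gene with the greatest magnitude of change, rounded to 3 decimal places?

39.947

JUN10: ΔΔCt = (25.40−22.18) − (21.37−21.46) = 3.22 − (-0.09) = 3.31; fold change = 2^-3.31 = 0.101
CCN7: ΔΔCt = (24.90−22.18) − (29.50−21.46) = 2.72 − 8.04 = -5.32; fold change = 2^5.32 = 39.947
TP8: ΔΔCt = (27.05−22.18) − (31.00−21.46) = 4.87 − 9.54 = -4.67; fold change = 2^4.67 = 25.457
CCN10: ΔΔCt = (32.88−22.18) − (27.49−21.46) = 10.70 − 6.03 = 4.67; fold change = 2^-4.67 = 0.039
CCN7 has the largest |ΔΔCt| = 5.32.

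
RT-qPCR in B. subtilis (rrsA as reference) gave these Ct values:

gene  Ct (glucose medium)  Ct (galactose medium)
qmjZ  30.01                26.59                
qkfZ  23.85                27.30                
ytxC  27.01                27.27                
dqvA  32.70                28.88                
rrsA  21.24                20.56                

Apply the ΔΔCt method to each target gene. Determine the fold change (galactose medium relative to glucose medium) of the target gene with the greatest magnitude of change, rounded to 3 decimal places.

qmjZ: ΔΔCt = (26.59−20.56) − (30.01−21.24) = 6.03 − 8.77 = -2.74; fold change = 2^2.74 = 6.681
qkfZ: ΔΔCt = (27.30−20.56) − (23.85−21.24) = 6.74 − 2.61 = 4.13; fold change = 2^-4.13 = 0.057
ytxC: ΔΔCt = (27.27−20.56) − (27.01−21.24) = 6.71 − 5.77 = 0.94; fold change = 2^-0.94 = 0.521
dqvA: ΔΔCt = (28.88−20.56) − (32.70−21.24) = 8.32 − 11.46 = -3.14; fold change = 2^3.14 = 8.815
qkfZ has the largest |ΔΔCt| = 4.13.

0.057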